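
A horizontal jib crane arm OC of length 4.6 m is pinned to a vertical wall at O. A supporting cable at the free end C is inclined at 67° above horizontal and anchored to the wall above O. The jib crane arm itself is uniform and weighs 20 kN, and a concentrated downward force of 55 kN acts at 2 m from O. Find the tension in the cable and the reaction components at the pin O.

T = 36.84 kN, O_x = 14.40 kN, O_y = 41.09 kN

ΣM about O: T·sin67°·4.6 − 20·2.3 − 55·2 = 0 → T = 156/(4.6·0.920505) = 36.8418 ≈ 36.84 kN.
ΣF_x = 0: O_x − T·cos67° = 0 → O_x = 36.8418 × 0.390731 = 14.40 kN.
ΣF_y = 0: O_y + T·sin67° − 20 − 55 = 0 → O_y = 75 − 36.8418 × 0.920505 = 41.09 kN.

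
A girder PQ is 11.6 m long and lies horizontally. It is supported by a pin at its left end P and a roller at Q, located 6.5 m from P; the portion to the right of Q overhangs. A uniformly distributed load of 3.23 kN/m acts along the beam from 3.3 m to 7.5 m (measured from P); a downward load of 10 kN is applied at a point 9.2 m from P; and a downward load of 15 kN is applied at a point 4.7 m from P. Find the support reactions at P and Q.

P_x = 0, P_y = 2.296 kN, Q_y = 36.27 kN

Resultant of the distributed load: 3.23 × 4.2 = 13.566 kN at 5.4 m from P.
Moments about P: Q_y·6.5 − (3.23·4.2)·5.4 − 10·9.2 − 15·4.7 = 0 → Q_y = 235.7564/6.5 = 36.2702 ≈ 36.27 kN.
ΣF_y = 0: P_y + 36.2702 − 3.23·4.2 − 10 − 15 = 0 → P_y = 2.296 kN.
ΣF_x = 0: no horizontal applied forces, so P_x = 0.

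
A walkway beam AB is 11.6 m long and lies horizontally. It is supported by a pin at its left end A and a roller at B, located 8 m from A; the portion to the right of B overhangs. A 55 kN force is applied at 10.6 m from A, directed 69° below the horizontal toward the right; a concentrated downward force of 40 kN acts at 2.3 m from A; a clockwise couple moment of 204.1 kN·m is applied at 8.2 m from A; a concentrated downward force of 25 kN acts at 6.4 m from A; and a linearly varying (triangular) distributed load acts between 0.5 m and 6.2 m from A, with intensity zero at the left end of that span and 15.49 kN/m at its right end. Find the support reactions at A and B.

Resultant of the triangular load: ½ × 15.49 × 5.7 = 44.1465 kN, acting at 4.3 m from A (one-third of the span from the peak).
Moments about A: B_y·8 − 55·sin69°·10.6 − 40·2.3 − 204.1 − 25·6.4 − (½·15.49·5.7)·4.3 = 0 → B_y = 1190.21/8 = 148.776 ≈ 148.8 kN.
ΣF_y = 0: A_y + 148.776 − 55·sin69° − 40 − 25 − ½·15.49·5.7 = 0 → A_y = 11.72 kN.
ΣF_x = 0: A_x + 55·cos69° = 0 → A_x = -19.71 kN.

A_x = -19.71 kN, A_y = 11.72 kN, B_y = 148.8 kN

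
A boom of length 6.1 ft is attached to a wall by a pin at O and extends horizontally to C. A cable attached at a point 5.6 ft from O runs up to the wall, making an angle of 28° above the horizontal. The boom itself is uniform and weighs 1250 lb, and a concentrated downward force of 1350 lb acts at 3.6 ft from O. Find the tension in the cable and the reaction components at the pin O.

T = 3299 lb, O_x = 2913 lb, O_y = 1051 lb

ΣM about O: T·sin28°·5.6 − 1250·3.05 − 1350·3.6 = 0 → T = 8672.5/(5.6·0.469472) = 3298.73 ≈ 3299 lb.
ΣF_x = 0: O_x − T·cos28° = 0 → O_x = 3298.73 × 0.882948 = 2913 lb.
ΣF_y = 0: O_y + T·sin28° − 1250 − 1350 = 0 → O_y = 2600 − 3298.73 × 0.469472 = 1051 lb.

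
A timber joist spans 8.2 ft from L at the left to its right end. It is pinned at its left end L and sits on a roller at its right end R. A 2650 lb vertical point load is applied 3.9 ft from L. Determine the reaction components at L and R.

L_x = 0, L_y = 1390 lb, R_y = 1260 lb

ΣM about L: R_y·8.2 − 2650·3.9 = 0 → R_y = 10335/8.2 = 1260.37 ≈ 1260 lb.
ΣF_y = 0: L_y + 1260.37 − 2650 = 0 → L_y = 1390 lb.
ΣF_x = 0: no horizontal applied forces, so L_x = 0.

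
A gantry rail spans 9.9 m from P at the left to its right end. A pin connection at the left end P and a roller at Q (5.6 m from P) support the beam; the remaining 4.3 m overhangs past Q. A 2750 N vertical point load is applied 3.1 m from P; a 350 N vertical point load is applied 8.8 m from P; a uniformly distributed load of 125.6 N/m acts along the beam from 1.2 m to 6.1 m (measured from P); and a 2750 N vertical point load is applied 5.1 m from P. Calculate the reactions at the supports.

P_x = 0, P_y = 1488 N, Q_y = 4978 N

Resultant of the distributed load: 125.6 × 4.9 = 615.44 N at 3.65 m from P.
ΣM about P: Q_y·5.6 − 2750·3.1 − 350·8.8 − (125.6·4.9)·3.65 − 2750·5.1 = 0 → Q_y = 27876.356/5.6 = 4977.92 ≈ 4978 N.
ΣF_y = 0: P_y + 4977.92 − 2750 − 350 − 125.6·4.9 − 2750 = 0 → P_y = 1488 N.
ΣF_x = 0: no horizontal applied forces, so P_x = 0.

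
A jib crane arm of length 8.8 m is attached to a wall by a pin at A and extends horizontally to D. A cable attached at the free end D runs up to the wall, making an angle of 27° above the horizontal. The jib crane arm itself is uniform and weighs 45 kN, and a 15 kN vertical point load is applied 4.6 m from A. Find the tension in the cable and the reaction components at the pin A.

ΣM about A: T·sin27°·8.8 − 45·4.4 − 15·4.6 = 0 → T = 267/(8.8·0.45399) = 66.8317 ≈ 66.83 kN.
ΣF_x = 0: A_x − T·cos27° = 0 → A_x = 66.8317 × 0.891007 = 59.55 kN.
ΣF_y = 0: A_y + T·sin27° − 45 − 15 = 0 → A_y = 60 − 66.8317 × 0.45399 = 29.66 kN.

T = 66.83 kN, A_x = 59.55 kN, A_y = 29.66 kN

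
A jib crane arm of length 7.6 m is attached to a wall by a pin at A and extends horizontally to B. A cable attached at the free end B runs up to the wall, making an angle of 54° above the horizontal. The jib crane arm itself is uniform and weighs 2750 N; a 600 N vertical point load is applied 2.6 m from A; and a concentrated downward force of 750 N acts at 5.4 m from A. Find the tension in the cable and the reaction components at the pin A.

T = 2612 N, A_x = 1535 N, A_y = 1987 N

ΣM about A: T·sin54°·7.6 − 2750·3.8 − 600·2.6 − 750·5.4 = 0 → T = 16060/(7.6·0.809017) = 2612.01 ≈ 2612 N.
ΣF_x = 0: A_x − T·cos54° = 0 → A_x = 2612.01 × 0.587785 = 1535 N.
ΣF_y = 0: A_y + T·sin54° − 2750 − 600 − 750 = 0 → A_y = 4100 − 2612.01 × 0.809017 = 1987 N.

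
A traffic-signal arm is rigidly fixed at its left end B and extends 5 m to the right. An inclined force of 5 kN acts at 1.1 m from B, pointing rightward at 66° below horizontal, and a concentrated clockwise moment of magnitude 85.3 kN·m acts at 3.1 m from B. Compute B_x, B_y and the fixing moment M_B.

B_x = -2.034 kN, B_y = 4.568 kN, M_B = 90.32 kN·m

ΣF_x = 0: B_x + 5·cos66° = 0 → B_x = -2.034 kN.
ΣF_y = 0: B_y − 5·sin66° = 0 → B_y = 4.568 kN.
ΣM about B: M_B − 5·sin66°·1.1 − 85.3 = 0 → M_B = 90.32 kN·m.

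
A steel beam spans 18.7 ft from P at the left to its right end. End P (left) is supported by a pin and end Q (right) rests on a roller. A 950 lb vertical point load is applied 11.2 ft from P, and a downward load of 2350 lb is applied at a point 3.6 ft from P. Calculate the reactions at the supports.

P_x = 0, P_y = 2279 lb, Q_y = 1021 lb

ΣM about P: Q_y·18.7 − 950·11.2 − 2350·3.6 = 0 → Q_y = 19100/18.7 = 1021.39 ≈ 1021 lb.
ΣF_y = 0: P_y + 1021.39 − 950 − 2350 = 0 → P_y = 2279 lb.
ΣF_x = 0: no horizontal applied forces, so P_x = 0.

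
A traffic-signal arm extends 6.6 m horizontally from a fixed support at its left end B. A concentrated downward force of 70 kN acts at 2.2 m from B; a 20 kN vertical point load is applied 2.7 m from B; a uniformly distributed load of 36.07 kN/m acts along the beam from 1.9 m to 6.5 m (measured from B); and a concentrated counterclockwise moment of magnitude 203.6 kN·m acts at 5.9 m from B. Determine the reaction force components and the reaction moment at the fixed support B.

B_x = 0, B_y = 255.9 kN, M_B = 701.3 kN·m

Resultant of the distributed load: 36.07 × 4.6 = 165.922 kN at 4.2 m from B.
ΣF_x = 0: B_x = 0.
ΣF_y = 0: B_y − 70 − 20 − 36.07·4.6 = 0 → B_y = 255.9 kN.
ΣM about B: M_B − 70·2.2 − 20·2.7 − (36.07·4.6)·4.2 + 203.6 = 0 → M_B = 701.3 kN·m.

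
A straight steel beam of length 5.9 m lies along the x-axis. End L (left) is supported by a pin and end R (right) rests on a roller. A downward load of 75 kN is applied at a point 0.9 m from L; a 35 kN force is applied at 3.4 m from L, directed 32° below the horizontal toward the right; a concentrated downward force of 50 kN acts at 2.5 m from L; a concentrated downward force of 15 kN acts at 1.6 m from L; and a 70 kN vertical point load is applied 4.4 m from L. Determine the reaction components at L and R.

ΣM about L: R_y·5.9 − 75·0.9 − 35·sin32°·3.4 − 50·2.5 − 15·1.6 − 70·4.4 = 0 → R_y = 587.56/5.9 = 99.5864 ≈ 99.59 kN.
ΣF_y = 0: L_y + 99.5864 − 75 − 35·sin32° − 50 − 15 − 70 = 0 → L_y = 129.0 kN.
ΣF_x = 0: L_x + 35·cos32° = 0 → L_x = -29.68 kN.

L_x = -29.68 kN, L_y = 129.0 kN, R_y = 99.59 kN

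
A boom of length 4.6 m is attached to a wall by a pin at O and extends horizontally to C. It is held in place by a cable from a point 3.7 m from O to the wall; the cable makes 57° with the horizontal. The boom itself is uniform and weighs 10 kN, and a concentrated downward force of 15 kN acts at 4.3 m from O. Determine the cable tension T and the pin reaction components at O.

T = 28.20 kN, O_x = 15.36 kN, O_y = 1.351 kN

ΣM about O: T·sin57°·3.7 − 10·2.3 − 15·4.3 = 0 → T = 87.5/(3.7·0.838671) = 28.1978 ≈ 28.20 kN.
ΣF_x = 0: O_x − T·cos57° = 0 → O_x = 28.1978 × 0.544639 = 15.36 kN.
ΣF_y = 0: O_y + T·sin57° − 10 − 15 = 0 → O_y = 25 − 28.1978 × 0.838671 = 1.351 kN.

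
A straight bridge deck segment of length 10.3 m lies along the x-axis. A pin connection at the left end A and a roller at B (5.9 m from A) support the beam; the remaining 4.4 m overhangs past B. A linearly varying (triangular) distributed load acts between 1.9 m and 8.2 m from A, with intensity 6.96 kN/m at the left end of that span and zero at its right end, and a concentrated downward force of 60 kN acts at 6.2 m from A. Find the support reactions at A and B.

A_x = 0, A_y = 4.009 kN, B_y = 77.91 kN

Resultant of the triangular load: ½ × 6.96 × 6.3 = 21.924 kN, acting at 4 m from A (one-third of the span from the peak).
Taking moments about A: B_y·5.9 − (½·6.96·6.3)·4 − 60·6.2 = 0 → B_y = 459.696/5.9 = 77.9146 ≈ 77.91 kN.
ΣF_y = 0: A_y + 77.9146 − ½·6.96·6.3 − 60 = 0 → A_y = 4.009 kN.
ΣF_x = 0: no horizontal applied forces, so A_x = 0.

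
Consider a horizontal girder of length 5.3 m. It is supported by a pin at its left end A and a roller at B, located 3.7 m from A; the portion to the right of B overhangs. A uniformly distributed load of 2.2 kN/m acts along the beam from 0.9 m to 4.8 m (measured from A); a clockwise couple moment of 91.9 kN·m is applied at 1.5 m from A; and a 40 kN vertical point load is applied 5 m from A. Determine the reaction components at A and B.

Resultant of the distributed load: 2.2 × 3.9 = 8.58 kN at 2.85 m from A.
ΣM about A: B_y·3.7 − (2.2·3.9)·2.85 − 91.9 − 40·5 = 0 → B_y = 316.353/3.7 = 85.5008 ≈ 85.50 kN.
ΣF_y = 0: A_y + 85.5008 − 2.2·3.9 − 40 = 0 → A_y = -36.92 kN.
ΣF_x = 0: no horizontal applied forces, so A_x = 0.

A_x = 0, A_y = -36.92 kN, B_y = 85.50 kN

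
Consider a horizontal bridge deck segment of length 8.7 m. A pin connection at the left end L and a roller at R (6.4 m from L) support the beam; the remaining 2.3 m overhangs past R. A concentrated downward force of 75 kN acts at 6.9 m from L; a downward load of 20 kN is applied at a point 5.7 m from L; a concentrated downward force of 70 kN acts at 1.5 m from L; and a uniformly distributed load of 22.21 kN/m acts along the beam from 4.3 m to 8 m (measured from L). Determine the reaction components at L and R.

L_x = 0, L_y = 53.13 kN, R_y = 194.0 kN

Resultant of the distributed load: 22.21 × 3.7 = 82.177 kN at 6.15 m from L.
Taking moments about L: R_y·6.4 − 75·6.9 − 20·5.7 − 70·1.5 − (22.21·3.7)·6.15 = 0 → R_y = 1241.88855/6.4 = 194.045 ≈ 194.0 kN.
ΣF_y = 0: L_y + 194.045 − 75 − 20 − 70 − 22.21·3.7 = 0 → L_y = 53.13 kN.
ΣF_x = 0: no horizontal applied forces, so L_x = 0.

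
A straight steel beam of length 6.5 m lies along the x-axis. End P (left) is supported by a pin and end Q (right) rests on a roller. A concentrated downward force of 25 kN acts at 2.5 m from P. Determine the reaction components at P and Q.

Taking moments about P: Q_y·6.5 − 25·2.5 = 0 → Q_y = 62.5/6.5 = 9.61538 ≈ 9.615 kN.
ΣF_y = 0: P_y + 9.61538 − 25 = 0 → P_y = 15.38 kN.
ΣF_x = 0: no horizontal applied forces, so P_x = 0.

P_x = 0, P_y = 15.38 kN, Q_y = 9.615 kN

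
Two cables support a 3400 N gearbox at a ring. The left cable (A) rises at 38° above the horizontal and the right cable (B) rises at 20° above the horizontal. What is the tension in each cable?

T_A = 3767 N, T_B = 3159 N

ΣF_x = 0: −T_A·cos38° + T_B·cos20° = 0 → T_B = 0.838584·T_A.
ΣF_y = 0: T_A·sin38° + T_B·sin20° = 3400.
Substitute: T_A·(0.615661 + 0.838584·0.34202) = 3400 → T_A = 3767.42 ≈ 3767 N.
Then T_B = 0.838584 × 3767.42 = 3159 N.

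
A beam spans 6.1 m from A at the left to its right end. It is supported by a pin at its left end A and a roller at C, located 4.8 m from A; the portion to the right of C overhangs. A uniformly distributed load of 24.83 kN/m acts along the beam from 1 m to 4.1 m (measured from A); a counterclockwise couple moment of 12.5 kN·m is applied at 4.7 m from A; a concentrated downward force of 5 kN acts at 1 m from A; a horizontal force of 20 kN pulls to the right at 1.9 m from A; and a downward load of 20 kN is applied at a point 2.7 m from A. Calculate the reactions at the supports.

Resultant of the distributed load: 24.83 × 3.1 = 76.973 kN at 2.55 m from A.
ΣM about A: C_y·4.8 − (24.83·3.1)·2.55 + 12.5 − 5·1 − 20·2.7 = 0 → C_y = 242.78115/4.8 = 50.5794 ≈ 50.58 kN.
ΣF_y = 0: A_y + 50.5794 − 24.83·3.1 − 5 − 20 = 0 → A_y = 51.39 kN.
ΣF_x = 0: A_x + 20 = 0 → A_x = -20.00 kN.

A_x = -20.00 kN, A_y = 51.39 kN, C_y = 50.58 kN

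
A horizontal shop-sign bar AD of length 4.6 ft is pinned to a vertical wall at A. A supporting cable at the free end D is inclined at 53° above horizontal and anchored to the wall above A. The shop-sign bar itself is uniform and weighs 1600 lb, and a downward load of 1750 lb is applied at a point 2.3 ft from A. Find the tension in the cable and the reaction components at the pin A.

T = 2097 lb, A_x = 1262 lb, A_y = 1675 lb

ΣM about A: T·sin53°·4.6 − 1600·2.3 − 1750·2.3 = 0 → T = 7705/(4.6·0.798636) = 2097.33 ≈ 2097 lb.
ΣF_x = 0: A_x − T·cos53° = 0 → A_x = 2097.33 × 0.601815 = 1262 lb.
ΣF_y = 0: A_y + T·sin53° − 1600 − 1750 = 0 → A_y = 3350 − 2097.33 × 0.798636 = 1675 lb.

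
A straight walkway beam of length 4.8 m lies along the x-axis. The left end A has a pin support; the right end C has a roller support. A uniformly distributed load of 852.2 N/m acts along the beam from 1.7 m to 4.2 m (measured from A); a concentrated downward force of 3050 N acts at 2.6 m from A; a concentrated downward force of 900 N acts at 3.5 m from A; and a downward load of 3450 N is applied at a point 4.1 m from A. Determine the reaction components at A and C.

A_x = 0, A_y = 2966 N, C_y = 6565 N

Resultant of the distributed load: 852.2 × 2.5 = 2130.5 N at 2.95 m from A.
Moments about A: C_y·4.8 − (852.2·2.5)·2.95 − 3050·2.6 − 900·3.5 − 3450·4.1 = 0 → C_y = 31509.975/4.8 = 6564.58 ≈ 6565 N.
ΣF_y = 0: A_y + 6564.58 − 852.2·2.5 − 3050 − 900 − 3450 = 0 → A_y = 2966 N.
ΣF_x = 0: no horizontal applied forces, so A_x = 0.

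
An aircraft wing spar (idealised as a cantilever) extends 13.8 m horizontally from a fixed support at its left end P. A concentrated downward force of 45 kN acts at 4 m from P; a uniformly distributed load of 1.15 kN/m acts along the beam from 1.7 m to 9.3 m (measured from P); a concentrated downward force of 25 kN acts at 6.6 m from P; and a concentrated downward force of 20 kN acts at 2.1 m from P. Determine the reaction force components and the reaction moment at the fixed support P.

Resultant of the distributed load: 1.15 × 7.6 = 8.74 kN at 5.5 m from P.
ΣF_x = 0: P_x = 0.
ΣF_y = 0: P_y − 45 − 1.15·7.6 − 25 − 20 = 0 → P_y = 98.74 kN.
ΣM about P: M_P − 45·4 − (1.15·7.6)·5.5 − 25·6.6 − 20·2.1 = 0 → M_P = 435.1 kN·m.

P_x = 0, P_y = 98.74 kN, M_P = 435.1 kN·m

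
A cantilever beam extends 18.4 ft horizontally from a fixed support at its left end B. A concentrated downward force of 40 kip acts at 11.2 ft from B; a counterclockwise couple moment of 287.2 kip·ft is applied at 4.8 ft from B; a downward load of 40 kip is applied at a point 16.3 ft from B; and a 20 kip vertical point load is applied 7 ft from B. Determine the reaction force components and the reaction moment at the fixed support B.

B_x = 0, B_y = 100.0 kip, M_B = 952.8 kip·ft

ΣF_x = 0: B_x = 0.
ΣF_y = 0: B_y − 40 − 40 − 20 = 0 → B_y = 100.0 kip.
ΣM about B: M_B − 40·11.2 + 287.2 − 40·16.3 − 20·7 = 0 → M_B = 952.8 kip·ft.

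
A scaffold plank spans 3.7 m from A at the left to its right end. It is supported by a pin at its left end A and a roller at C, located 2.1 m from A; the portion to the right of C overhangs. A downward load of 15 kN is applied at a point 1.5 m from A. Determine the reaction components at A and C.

ΣM about A: C_y·2.1 − 15·1.5 = 0 → C_y = 22.5/2.1 = 10.7143 ≈ 10.71 kN.
ΣF_y = 0: A_y + 10.7143 − 15 = 0 → A_y = 4.286 kN.
ΣF_x = 0: no horizontal applied forces, so A_x = 0.

A_x = 0, A_y = 4.286 kN, C_y = 10.71 kN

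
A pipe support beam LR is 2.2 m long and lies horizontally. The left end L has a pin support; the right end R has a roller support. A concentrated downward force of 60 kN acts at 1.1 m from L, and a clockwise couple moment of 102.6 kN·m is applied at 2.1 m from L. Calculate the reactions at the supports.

L_x = 0, L_y = -16.64 kN, R_y = 76.64 kN

Moments about L: R_y·2.2 − 60·1.1 − 102.6 = 0 → R_y = 168.6/2.2 = 76.6364 ≈ 76.64 kN.
ΣF_y = 0: L_y + 76.6364 − 60 = 0 → L_y = -16.64 kN.
ΣF_x = 0: no horizontal applied forces, so L_x = 0.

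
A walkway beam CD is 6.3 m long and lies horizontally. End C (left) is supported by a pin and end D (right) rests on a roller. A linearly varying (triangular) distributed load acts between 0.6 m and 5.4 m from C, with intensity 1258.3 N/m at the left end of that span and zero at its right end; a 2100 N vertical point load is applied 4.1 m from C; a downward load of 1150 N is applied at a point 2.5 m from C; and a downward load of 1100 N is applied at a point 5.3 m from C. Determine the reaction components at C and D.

C_x = 0, C_y = 3567 N, D_y = 3803 N

Resultant of the triangular load: ½ × 1258.3 × 4.8 = 3019.92 N, acting at 2.2 m from C (one-third of the span from the peak).
ΣM about C: D_y·6.3 − (½·1258.3·4.8)·2.2 − 2100·4.1 − 1150·2.5 − 1100·5.3 = 0 → D_y = 23958.824/6.3 = 3802.99 ≈ 3803 N.
ΣF_y = 0: C_y + 3802.99 − ½·1258.3·4.8 − 2100 − 1150 − 1100 = 0 → C_y = 3567 N.
ΣF_x = 0: no horizontal applied forces, so C_x = 0.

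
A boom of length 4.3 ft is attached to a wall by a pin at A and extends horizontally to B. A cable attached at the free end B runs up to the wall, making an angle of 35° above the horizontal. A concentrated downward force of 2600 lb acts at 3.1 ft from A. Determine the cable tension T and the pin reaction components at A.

T = 3268 lb, A_x = 2677 lb, A_y = 725.6 lb

ΣM about A: T·sin35°·4.3 − 2600·3.1 = 0 → T = 8060/(4.3·0.573576) = 3267.95 ≈ 3268 lb.
ΣF_x = 0: A_x − T·cos35° = 0 → A_x = 3267.95 × 0.819152 = 2677 lb.
ΣF_y = 0: A_y + T·sin35° − 2600 = 0 → A_y = 2600 − 3267.95 × 0.573576 = 725.6 lb.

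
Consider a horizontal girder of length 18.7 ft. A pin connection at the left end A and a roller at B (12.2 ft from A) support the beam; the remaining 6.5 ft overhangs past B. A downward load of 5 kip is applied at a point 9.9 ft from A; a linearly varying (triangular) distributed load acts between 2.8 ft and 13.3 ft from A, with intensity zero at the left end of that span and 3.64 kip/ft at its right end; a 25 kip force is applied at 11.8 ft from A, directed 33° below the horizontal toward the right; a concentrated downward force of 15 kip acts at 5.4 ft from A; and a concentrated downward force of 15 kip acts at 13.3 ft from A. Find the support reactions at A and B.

A_x = -20.97 kip, A_y = 12.16 kip, B_y = 55.57 kip

Resultant of the triangular load: ½ × 3.64 × 10.5 = 19.11 kip, acting at 9.8 ft from A (one-third of the span from the peak).
Moments about A: B_y·12.2 − 5·9.9 − (½·3.64·10.5)·9.8 − 25·sin33°·11.8 − 15·5.4 − 15·13.3 = 0 → B_y = 677.947/12.2 = 55.5694 ≈ 55.57 kip.
ΣF_y = 0: A_y + 55.5694 − 5 − ½·3.64·10.5 − 25·sin33° − 15 − 15 = 0 → A_y = 12.16 kip.
ΣF_x = 0: A_x + 25·cos33° = 0 → A_x = -20.97 kip.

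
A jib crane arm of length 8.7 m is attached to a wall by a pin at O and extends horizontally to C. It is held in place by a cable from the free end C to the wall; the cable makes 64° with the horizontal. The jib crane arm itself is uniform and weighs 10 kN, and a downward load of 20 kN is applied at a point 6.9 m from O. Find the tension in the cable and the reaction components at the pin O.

ΣM about O: T·sin64°·8.7 − 10·4.35 − 20·6.9 = 0 → T = 181.5/(8.7·0.898794) = 23.2112 ≈ 23.21 kN.
ΣF_x = 0: O_x − T·cos64° = 0 → O_x = 23.2112 × 0.438371 = 10.18 kN.
ΣF_y = 0: O_y + T·sin64° − 10 − 20 = 0 → O_y = 30 − 23.2112 × 0.898794 = 9.138 kN.

T = 23.21 kN, O_x = 10.18 kN, O_y = 9.138 kN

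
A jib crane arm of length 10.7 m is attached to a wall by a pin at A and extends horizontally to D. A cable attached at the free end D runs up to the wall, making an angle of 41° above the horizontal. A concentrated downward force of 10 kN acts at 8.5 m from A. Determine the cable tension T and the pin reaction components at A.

ΣM about A: T·sin41°·10.7 − 10·8.5 = 0 → T = 85/(10.7·0.656059) = 12.1086 ≈ 12.11 kN.
ΣF_x = 0: A_x − T·cos41° = 0 → A_x = 12.1086 × 0.75471 = 9.138 kN.
ΣF_y = 0: A_y + T·sin41° − 10 = 0 → A_y = 10 − 12.1086 × 0.656059 = 2.056 kN.

T = 12.11 kN, A_x = 9.138 kN, A_y = 2.056 kN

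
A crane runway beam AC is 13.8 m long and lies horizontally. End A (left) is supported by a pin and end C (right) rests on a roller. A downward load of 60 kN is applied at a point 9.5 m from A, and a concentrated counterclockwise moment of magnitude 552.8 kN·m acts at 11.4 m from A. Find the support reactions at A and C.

A_x = 0, A_y = 58.75 kN, C_y = 1.246 kN

Taking moments about A: C_y·13.8 − 60·9.5 + 552.8 = 0 → C_y = 17.2/13.8 = 1.24638 ≈ 1.246 kN.
ΣF_y = 0: A_y + 1.24638 − 60 = 0 → A_y = 58.75 kN.
ΣF_x = 0: no horizontal applied forces, so A_x = 0.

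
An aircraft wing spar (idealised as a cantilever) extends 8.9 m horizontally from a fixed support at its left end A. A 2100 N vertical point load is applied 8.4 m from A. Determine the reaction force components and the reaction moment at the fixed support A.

A_x = 0, A_y = 2100 N, M_A = 17640 N·m

ΣF_x = 0: A_x = 0.
ΣF_y = 0: A_y − 2100 = 0 → A_y = 2100 N.
ΣM about A: M_A − 2100·8.4 = 0 → M_A = 17640 N·m.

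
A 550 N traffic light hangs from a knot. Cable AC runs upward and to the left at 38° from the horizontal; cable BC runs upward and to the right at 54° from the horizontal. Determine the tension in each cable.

T_AC = 323.5 N, T_BC = 433.7 N

ΣF_x = 0: −T_AC·cos38° + T_BC·cos54° = 0 → T_BC = 1.34064·T_AC.
ΣF_y = 0: T_AC·sin38° + T_BC·sin54° = 550.
Substitute: T_AC·(0.615661 + 1.34064·0.809017) = 550 → T_AC = 323.48 ≈ 323.5 N.
Then T_BC = 1.34064 × 323.48 = 433.7 N.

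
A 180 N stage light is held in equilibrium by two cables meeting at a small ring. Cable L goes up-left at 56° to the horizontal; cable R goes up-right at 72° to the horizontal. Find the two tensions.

ΣF_x = 0: −T_L·cos56° + T_R·cos72° = 0 → T_R = 1.80959·T_L.
ΣF_y = 0: T_L·sin56° + T_R·sin72° = 180.
Substitute: T_L·(0.829038 + 1.80959·0.951057) = 180 → T_L = 70.5865 ≈ 70.59 N.
Then T_R = 1.80959 × 70.5865 = 127.7 N.

T_L = 70.59 N, T_R = 127.7 N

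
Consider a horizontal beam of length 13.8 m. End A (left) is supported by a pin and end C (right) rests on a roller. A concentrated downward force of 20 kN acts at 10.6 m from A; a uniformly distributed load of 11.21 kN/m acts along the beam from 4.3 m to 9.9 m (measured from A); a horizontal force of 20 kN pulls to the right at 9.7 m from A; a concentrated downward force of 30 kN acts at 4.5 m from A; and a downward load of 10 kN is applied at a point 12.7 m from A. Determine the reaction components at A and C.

Resultant of the distributed load: 11.21 × 5.6 = 62.776 kN at 7.1 m from A.
Moments about A: C_y·13.8 − 20·10.6 − (11.21·5.6)·7.1 − 30·4.5 − 10·12.7 = 0 → C_y = 919.7096/13.8 = 66.6456 ≈ 66.65 kN.
ΣF_y = 0: A_y + 66.6456 − 20 − 11.21·5.6 − 30 − 10 = 0 → A_y = 56.13 kN.
ΣF_x = 0: A_x + 20 = 0 → A_x = -20.00 kN.

A_x = -20.00 kN, A_y = 56.13 kN, C_y = 66.65 kN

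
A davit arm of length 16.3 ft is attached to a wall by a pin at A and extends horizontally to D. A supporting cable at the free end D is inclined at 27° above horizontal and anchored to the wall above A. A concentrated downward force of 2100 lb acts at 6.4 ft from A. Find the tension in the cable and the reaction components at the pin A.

ΣM about A: T·sin27°·16.3 − 2100·6.4 = 0 → T = 13440/(16.3·0.45399) = 1816.21 ≈ 1816 lb.
ΣF_x = 0: A_x − T·cos27° = 0 → A_x = 1816.21 × 0.891007 = 1618 lb.
ΣF_y = 0: A_y + T·sin27° − 2100 = 0 → A_y = 2100 − 1816.21 × 0.45399 = 1275 lb.

T = 1816 lb, A_x = 1618 lb, A_y = 1275 lb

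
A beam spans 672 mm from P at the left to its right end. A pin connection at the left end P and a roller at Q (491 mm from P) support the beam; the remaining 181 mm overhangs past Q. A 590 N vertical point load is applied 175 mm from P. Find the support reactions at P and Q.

Taking moments about P: Q_y·491 − 590·175 = 0 → Q_y = 103250/491 = 210.285 ≈ 210.3 N.
ΣF_y = 0: P_y + 210.285 − 590 = 0 → P_y = 379.7 N.
ΣF_x = 0: no horizontal applied forces, so P_x = 0.

P_x = 0, P_y = 379.7 N, Q_y = 210.3 N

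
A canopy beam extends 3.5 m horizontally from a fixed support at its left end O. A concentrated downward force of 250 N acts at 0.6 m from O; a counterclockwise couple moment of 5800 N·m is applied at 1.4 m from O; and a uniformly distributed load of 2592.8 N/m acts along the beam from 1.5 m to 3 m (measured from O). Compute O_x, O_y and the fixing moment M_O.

Resultant of the distributed load: 2592.8 × 1.5 = 3889.2 N at 2.25 m from O.
ΣF_x = 0: O_x = 0.
ΣF_y = 0: O_y − 250 − 2592.8·1.5 = 0 → O_y = 4139 N.
ΣM about O: M_O − 250·0.6 + 5800 − (2592.8·1.5)·2.25 = 0 → M_O = 3101 N·m.

O_x = 0, O_y = 4139 N, M_O = 3101 N·m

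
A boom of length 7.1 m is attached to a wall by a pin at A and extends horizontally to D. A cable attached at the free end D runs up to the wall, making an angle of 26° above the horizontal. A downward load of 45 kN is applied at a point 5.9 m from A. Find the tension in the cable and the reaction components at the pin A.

ΣM about A: T·sin26°·7.1 − 45·5.9 = 0 → T = 265.5/(7.1·0.438371) = 85.303 ≈ 85.30 kN.
ΣF_x = 0: A_x − T·cos26° = 0 → A_x = 85.303 × 0.898794 = 76.67 kN.
ΣF_y = 0: A_y + T·sin26° − 45 = 0 → A_y = 45 − 85.303 × 0.438371 = 7.606 kN.

T = 85.30 kN, A_x = 76.67 kN, A_y = 7.606 kN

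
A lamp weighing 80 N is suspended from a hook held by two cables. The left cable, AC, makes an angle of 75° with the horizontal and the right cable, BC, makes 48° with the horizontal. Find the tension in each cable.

T_AC = 63.83 N, T_BC = 24.69 N

ΣF_x = 0: −T_AC·cos75° + T_BC·cos48° = 0 → T_BC = 0.386799·T_AC.
ΣF_y = 0: T_AC·sin75° + T_BC·sin48° = 80.
Substitute: T_AC·(0.965926 + 0.386799·0.743145) = 80 → T_AC = 63.8277 ≈ 63.83 N.
Then T_BC = 0.386799 × 63.8277 = 24.69 N.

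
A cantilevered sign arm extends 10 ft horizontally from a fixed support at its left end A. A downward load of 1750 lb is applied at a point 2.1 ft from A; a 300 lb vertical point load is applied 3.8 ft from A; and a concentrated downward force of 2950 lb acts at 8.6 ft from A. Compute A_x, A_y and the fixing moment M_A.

A_x = 0, A_y = 5000 lb, M_A = 30180 lb·ft

ΣF_x = 0: A_x = 0.
ΣF_y = 0: A_y − 1750 − 300 − 2950 = 0 → A_y = 5000 lb.
ΣM about A: M_A − 1750·2.1 − 300·3.8 − 2950·8.6 = 0 → M_A = 30180 lb·ft.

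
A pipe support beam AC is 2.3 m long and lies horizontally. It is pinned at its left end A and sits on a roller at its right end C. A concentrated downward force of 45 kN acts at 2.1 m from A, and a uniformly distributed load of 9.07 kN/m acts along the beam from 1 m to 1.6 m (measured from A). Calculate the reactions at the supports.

Resultant of the distributed load: 9.07 × 0.6 = 5.442 kN at 1.3 m from A.
ΣM about A: C_y·2.3 − 45·2.1 − (9.07·0.6)·1.3 = 0 → C_y = 101.5746/2.3 = 44.1629 ≈ 44.16 kN.
ΣF_y = 0: A_y + 44.1629 − 45 − 9.07·0.6 = 0 → A_y = 6.279 kN.
ΣF_x = 0: no horizontal applied forces, so A_x = 0.

A_x = 0, A_y = 6.279 kN, C_y = 44.16 kN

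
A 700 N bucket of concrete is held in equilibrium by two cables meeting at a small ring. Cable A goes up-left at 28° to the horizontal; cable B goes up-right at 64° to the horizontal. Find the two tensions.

ΣF_x = 0: −T_A·cos28° + T_B·cos64° = 0 → T_B = 2.01416·T_A.
ΣF_y = 0: T_A·sin28° + T_B·sin64° = 700.
Substitute: T_A·(0.469472 + 2.01416·0.898794) = 700 → T_A = 307.046 ≈ 307.0 N.
Then T_B = 2.01416 × 307.046 = 618.4 N.

T_A = 307.0 N, T_B = 618.4 N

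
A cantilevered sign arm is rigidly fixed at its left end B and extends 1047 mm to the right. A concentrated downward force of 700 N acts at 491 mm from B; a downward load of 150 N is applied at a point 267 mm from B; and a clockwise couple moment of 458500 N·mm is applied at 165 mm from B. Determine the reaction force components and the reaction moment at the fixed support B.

ΣF_x = 0: B_x = 0.
ΣF_y = 0: B_y − 700 − 150 = 0 → B_y = 850.0 N.
ΣM about B: M_B − 700·491 − 150·267 − 458500 = 0 → M_B = 842200 N·mm.

B_x = 0, B_y = 850.0 N, M_B = 842200 N·mm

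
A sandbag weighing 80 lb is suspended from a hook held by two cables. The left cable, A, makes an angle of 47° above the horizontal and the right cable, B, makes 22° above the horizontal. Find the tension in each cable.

T_A = 79.45 lb, T_B = 58.44 lb

ΣF_x = 0: −T_A·cos47° + T_B·cos22° = 0 → T_B = 0.735559·T_A.
ΣF_y = 0: T_A·sin47° + T_B·sin22° = 80.
Substitute: T_A·(0.731354 + 0.735559·0.374607) = 80 → T_A = 79.4518 ≈ 79.45 lb.
Then T_B = 0.735559 × 79.4518 = 58.44 lb.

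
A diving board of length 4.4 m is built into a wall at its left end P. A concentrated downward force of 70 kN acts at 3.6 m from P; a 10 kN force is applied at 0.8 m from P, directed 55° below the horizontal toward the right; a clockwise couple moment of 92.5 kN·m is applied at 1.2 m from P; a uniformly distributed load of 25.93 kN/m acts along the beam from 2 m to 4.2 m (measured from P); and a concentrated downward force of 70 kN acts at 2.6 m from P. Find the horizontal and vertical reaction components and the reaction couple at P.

P_x = -5.736 kN, P_y = 205.2 kN, M_P = 709.9 kN·m

Resultant of the distributed load: 25.93 × 2.2 = 57.046 kN at 3.1 m from P.
ΣF_x = 0: P_x + 10·cos55° = 0 → P_x = -5.736 kN.
ΣF_y = 0: P_y − 70 − 10·sin55° − 25.93·2.2 − 70 = 0 → P_y = 205.2 kN.
ΣM about P: M_P − 70·3.6 − 10·sin55°·0.8 − 92.5 − (25.93·2.2)·3.1 − 70·2.6 = 0 → M_P = 709.9 kN·m.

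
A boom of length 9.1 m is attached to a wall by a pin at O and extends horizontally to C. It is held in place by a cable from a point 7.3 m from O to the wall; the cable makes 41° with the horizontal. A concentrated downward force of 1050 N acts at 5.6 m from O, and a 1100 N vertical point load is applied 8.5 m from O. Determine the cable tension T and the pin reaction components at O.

ΣM about O: T·sin41°·7.3 − 1050·5.6 − 1100·8.5 = 0 → T = 15230/(7.3·0.656059) = 3180.05 ≈ 3180 N.
ΣF_x = 0: O_x − T·cos41° = 0 → O_x = 3180.05 × 0.75471 = 2400 N.
ΣF_y = 0: O_y + T·sin41° − 1050 − 1100 = 0 → O_y = 2150 − 3180.05 × 0.656059 = 63.70 N.

T = 3180 N, O_x = 2400 N, O_y = 63.70 N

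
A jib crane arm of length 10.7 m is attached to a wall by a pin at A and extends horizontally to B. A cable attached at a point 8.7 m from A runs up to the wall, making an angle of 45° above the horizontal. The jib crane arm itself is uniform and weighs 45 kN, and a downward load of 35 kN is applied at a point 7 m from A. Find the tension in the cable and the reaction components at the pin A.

T = 78.96 kN, A_x = 55.83 kN, A_y = 24.17 kN

ΣM about A: T·sin45°·8.7 − 45·5.35 − 35·7 = 0 → T = 485.75/(8.7·0.707107) = 78.9602 ≈ 78.96 kN.
ΣF_x = 0: A_x − T·cos45° = 0 → A_x = 78.9602 × 0.707107 = 55.83 kN.
ΣF_y = 0: A_y + T·sin45° − 45 − 35 = 0 → A_y = 80 − 78.9602 × 0.707107 = 24.17 kN.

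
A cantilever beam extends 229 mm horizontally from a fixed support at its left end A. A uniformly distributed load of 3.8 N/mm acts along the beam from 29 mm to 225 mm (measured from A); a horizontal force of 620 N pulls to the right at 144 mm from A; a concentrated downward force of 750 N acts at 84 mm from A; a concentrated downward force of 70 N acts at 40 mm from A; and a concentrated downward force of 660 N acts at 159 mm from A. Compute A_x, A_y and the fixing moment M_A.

Resultant of the distributed load: 3.8 × 196 = 744.8 N at 127 mm from A.
ΣF_x = 0: A_x + 620 = 0 → A_x = -620.0 N.
ΣF_y = 0: A_y − 3.8·196 − 750 − 70 − 660 = 0 → A_y = 2225 N.
ΣM about A: M_A − (3.8·196)·127 − 750·84 − 70·40 − 660·159 = 0 → M_A = 265300 N·mm.

A_x = -620.0 N, A_y = 2225 N, M_A = 265300 N·mm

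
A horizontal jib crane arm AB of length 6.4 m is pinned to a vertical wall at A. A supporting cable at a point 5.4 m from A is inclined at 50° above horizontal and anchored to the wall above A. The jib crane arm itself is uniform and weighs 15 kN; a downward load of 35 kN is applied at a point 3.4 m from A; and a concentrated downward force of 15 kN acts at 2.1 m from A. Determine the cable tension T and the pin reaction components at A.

T = 47.99 kN, A_x = 30.84 kN, A_y = 28.24 kN

ΣM about A: T·sin50°·5.4 − 15·3.2 − 35·3.4 − 15·2.1 = 0 → T = 198.5/(5.4·0.766044) = 47.9858 ≈ 47.99 kN.
ΣF_x = 0: A_x − T·cos50° = 0 → A_x = 47.9858 × 0.642788 = 30.84 kN.
ΣF_y = 0: A_y + T·sin50° − 15 − 35 − 15 = 0 → A_y = 65 − 47.9858 × 0.766044 = 28.24 kN.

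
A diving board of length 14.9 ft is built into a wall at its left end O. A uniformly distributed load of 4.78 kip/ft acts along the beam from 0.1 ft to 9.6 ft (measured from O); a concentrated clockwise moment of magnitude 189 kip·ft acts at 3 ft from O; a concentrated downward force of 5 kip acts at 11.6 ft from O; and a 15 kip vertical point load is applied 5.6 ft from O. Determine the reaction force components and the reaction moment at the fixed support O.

Resultant of the distributed load: 4.78 × 9.5 = 45.41 kip at 4.85 ft from O.
ΣF_x = 0: O_x = 0.
ΣF_y = 0: O_y − 4.78·9.5 − 5 − 15 = 0 → O_y = 65.41 kip.
ΣM about O: M_O − (4.78·9.5)·4.85 − 189 − 5·11.6 − 15·5.6 = 0 → M_O = 551.2 kip·ft.

O_x = 0, O_y = 65.41 kip, M_O = 551.2 kip·ft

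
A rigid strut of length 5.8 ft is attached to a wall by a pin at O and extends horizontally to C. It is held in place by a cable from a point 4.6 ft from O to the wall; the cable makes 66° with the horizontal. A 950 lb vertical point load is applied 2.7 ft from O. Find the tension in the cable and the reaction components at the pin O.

ΣM about O: T·sin66°·4.6 − 950·2.7 = 0 → T = 2565/(4.6·0.913545) = 610.379 ≈ 610.4 lb.
ΣF_x = 0: O_x − T·cos66° = 0 → O_x = 610.379 × 0.406737 = 248.3 lb.
ΣF_y = 0: O_y + T·sin66° − 950 = 0 → O_y = 950 − 610.379 × 0.913545 = 392.4 lb.

T = 610.4 lb, O_x = 248.3 lb, O_y = 392.4 lb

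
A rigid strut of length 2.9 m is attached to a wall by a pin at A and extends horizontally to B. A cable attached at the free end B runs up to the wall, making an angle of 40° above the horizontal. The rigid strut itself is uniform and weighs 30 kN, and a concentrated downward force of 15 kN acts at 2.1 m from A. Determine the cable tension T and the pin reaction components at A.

T = 40.23 kN, A_x = 30.82 kN, A_y = 19.14 kN

ΣM about A: T·sin40°·2.9 − 30·1.45 − 15·2.1 = 0 → T = 75/(2.9·0.642788) = 40.2342 ≈ 40.23 kN.
ΣF_x = 0: A_x − T·cos40° = 0 → A_x = 40.2342 × 0.766044 = 30.82 kN.
ΣF_y = 0: A_y + T·sin40° − 30 − 15 = 0 → A_y = 45 − 40.2342 × 0.642788 = 19.14 kN.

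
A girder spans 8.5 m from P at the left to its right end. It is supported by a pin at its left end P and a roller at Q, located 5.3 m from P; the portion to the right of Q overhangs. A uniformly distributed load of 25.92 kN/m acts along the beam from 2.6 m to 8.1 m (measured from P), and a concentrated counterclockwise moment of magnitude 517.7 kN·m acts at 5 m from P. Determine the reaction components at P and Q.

Resultant of the distributed load: 25.92 × 5.5 = 142.56 kN at 5.35 m from P.
ΣM about P: Q_y·5.3 − (25.92·5.5)·5.35 + 517.7 = 0 → Q_y = 244.996/5.3 = 46.2257 ≈ 46.23 kN.
ΣF_y = 0: P_y + 46.2257 − 25.92·5.5 = 0 → P_y = 96.33 kN.
ΣF_x = 0: no horizontal applied forces, so P_x = 0.

P_x = 0, P_y = 96.33 kN, Q_y = 46.23 kN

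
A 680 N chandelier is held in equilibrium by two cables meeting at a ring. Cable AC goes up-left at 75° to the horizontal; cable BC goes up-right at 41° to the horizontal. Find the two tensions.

ΣF_x = 0: −T_AC·cos75° + T_BC·cos41° = 0 → T_BC = 0.342939·T_AC.
ΣF_y = 0: T_AC·sin75° + T_BC·sin41° = 680.
Substitute: T_AC·(0.965926 + 0.342939·0.656059) = 680 → T_AC = 570.99 ≈ 571.0 N.
Then T_BC = 0.342939 × 570.99 = 195.8 N.

T_AC = 571.0 N, T_BC = 195.8 N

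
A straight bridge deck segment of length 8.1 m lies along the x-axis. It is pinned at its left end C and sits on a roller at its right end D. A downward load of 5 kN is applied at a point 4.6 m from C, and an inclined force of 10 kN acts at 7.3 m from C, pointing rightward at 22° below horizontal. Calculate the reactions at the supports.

C_x = -9.272 kN, C_y = 2.530 kN, D_y = 6.216 kN

Moments about C: D_y·8.1 − 5·4.6 − 10·sin22°·7.3 = 0 → D_y = 50.3463/8.1 = 6.21559 ≈ 6.216 kN.
ΣF_y = 0: C_y + 6.21559 − 5 − 10·sin22° = 0 → C_y = 2.530 kN.
ΣF_x = 0: C_x + 10·cos22° = 0 → C_x = -9.272 kN.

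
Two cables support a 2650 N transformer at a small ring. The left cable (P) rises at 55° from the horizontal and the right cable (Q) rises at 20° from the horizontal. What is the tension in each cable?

T_P = 2578 N, T_Q = 1574 N

ΣF_x = 0: −T_P·cos55° + T_Q·cos20° = 0 → T_Q = 0.610387·T_P.
ΣF_y = 0: T_P·sin55° + T_Q·sin20° = 2650.
Substitute: T_P·(0.819152 + 0.610387·0.34202) = 2650 → T_P = 2578.03 ≈ 2578 N.
Then T_Q = 0.610387 × 2578.03 = 1574 N.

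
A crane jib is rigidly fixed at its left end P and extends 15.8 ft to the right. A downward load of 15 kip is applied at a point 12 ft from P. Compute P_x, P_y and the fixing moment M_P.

ΣF_x = 0: P_x = 0.
ΣF_y = 0: P_y − 15 = 0 → P_y = 15.00 kip.
ΣM about P: M_P − 15·12 = 0 → M_P = 180.0 kip·ft.

P_x = 0, P_y = 15.00 kip, M_P = 180.0 kip·ft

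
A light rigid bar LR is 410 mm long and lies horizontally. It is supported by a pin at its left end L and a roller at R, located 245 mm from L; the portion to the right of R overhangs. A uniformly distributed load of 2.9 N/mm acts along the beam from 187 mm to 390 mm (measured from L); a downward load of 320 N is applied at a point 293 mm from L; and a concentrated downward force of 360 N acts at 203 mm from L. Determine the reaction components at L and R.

Resultant of the distributed load: 2.9 × 203 = 588.7 N at 288.5 mm from L.
ΣM about L: R_y·245 − (2.9·203)·288.5 − 320·293 − 360·203 = 0 → R_y = 336679.95/245 = 1374.2 ≈ 1374 N.
ΣF_y = 0: L_y + 1374.2 − 2.9·203 − 320 − 360 = 0 → L_y = -105.5 N.
ΣF_x = 0: no horizontal applied forces, so L_x = 0.

L_x = 0, L_y = -105.5 N, R_y = 1374 N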